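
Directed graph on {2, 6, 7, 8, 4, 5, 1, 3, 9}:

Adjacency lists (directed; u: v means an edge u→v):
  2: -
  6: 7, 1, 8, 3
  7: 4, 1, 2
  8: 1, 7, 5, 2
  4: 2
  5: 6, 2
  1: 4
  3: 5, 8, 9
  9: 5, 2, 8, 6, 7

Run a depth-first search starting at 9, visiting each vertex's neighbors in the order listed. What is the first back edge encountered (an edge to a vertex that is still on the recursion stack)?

DFS from 9 (visiting each vertex's neighbors in the order listed); mark gray on enter, black on exit:
9 gray
  5 gray
    6 gray
      7 gray
        4 gray
          2 gray
          2 black
        4 black
        1 gray
          1→4: 4 black — skip
        1 black
        7→2: 2 black — skip
      7 black
      6→1: 1 black — skip
      8 gray
        8→1: 1 black — skip
        8→7: 7 black — skip
        8→5: 5 is gray → back edge
First back edge: 8 → 5.

8→5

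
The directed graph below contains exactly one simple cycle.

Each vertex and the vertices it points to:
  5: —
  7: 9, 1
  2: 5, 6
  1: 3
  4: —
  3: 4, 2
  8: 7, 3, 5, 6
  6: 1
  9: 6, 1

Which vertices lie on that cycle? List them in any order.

1, 2, 3, 6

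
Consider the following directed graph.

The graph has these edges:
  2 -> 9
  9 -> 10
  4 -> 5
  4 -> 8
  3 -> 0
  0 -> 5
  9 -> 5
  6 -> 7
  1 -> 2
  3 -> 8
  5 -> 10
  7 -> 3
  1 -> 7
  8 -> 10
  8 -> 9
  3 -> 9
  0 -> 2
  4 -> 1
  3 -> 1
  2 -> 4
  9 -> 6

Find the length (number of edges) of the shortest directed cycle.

For each vertex v, BFS finds the shortest path from v back to v.
The shortest such closed walk is 3 → 1 → 7 → 3, length 3.

3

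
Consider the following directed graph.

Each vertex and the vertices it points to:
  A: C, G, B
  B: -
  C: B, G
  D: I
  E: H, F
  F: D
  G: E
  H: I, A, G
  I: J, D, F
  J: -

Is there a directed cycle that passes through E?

E is on a cycle iff E can reach itself via ≥1 edge.
E → H → G → E — yes.

Yes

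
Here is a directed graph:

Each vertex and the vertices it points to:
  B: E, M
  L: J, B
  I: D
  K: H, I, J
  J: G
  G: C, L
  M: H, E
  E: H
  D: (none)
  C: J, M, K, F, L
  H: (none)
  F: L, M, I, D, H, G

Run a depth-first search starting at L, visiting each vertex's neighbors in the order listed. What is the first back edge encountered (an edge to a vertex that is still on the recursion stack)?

C→J

DFS from L (visiting each vertex's neighbors in the order listed); mark gray on enter, black on exit:
L gray
  J gray
    G gray
      C gray
        C→J: J is gray → back edge
First back edge: C → J.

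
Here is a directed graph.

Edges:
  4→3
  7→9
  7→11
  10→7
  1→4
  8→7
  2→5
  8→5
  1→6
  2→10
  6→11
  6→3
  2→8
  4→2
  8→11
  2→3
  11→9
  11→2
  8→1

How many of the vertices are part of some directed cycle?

8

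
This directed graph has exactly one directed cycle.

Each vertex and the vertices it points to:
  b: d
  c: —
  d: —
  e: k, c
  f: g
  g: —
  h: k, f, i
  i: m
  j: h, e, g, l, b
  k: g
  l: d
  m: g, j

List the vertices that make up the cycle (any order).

h, i, j, m

DFS with gray/black marking from j:
j gray
  h gray
    k gray
      g gray
      g black
    k black
    f gray
      f→g: g black — skip
    f black
    i gray
      m gray
        m→g: g black — skip
        m→j: j is gray → back edge
Back edge closes the cycle j → h → i → m → j; its vertices are {h, i, j, m}.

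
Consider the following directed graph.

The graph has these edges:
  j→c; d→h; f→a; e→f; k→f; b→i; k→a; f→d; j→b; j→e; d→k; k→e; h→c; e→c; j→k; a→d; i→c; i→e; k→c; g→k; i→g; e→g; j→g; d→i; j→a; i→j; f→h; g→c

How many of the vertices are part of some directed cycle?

A vertex is on a directed cycle iff it belongs to a strongly connected component of size ≥ 2 (or has a self-loop).
The vertices on cycles are {a, b, d, e, f, g, i, j, k} — 9 in total.

9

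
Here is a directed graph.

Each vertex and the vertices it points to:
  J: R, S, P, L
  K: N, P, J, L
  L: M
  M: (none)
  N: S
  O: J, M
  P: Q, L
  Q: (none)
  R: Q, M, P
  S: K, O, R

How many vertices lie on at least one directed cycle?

5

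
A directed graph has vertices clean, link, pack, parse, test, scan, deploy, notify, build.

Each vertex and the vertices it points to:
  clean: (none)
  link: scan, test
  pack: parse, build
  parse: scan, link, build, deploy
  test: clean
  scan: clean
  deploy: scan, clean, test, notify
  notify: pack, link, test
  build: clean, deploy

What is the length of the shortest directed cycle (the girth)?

For each vertex v, BFS finds the shortest path from v back to v.
The shortest such closed walk is parse → deploy → notify → pack → parse, length 4.

4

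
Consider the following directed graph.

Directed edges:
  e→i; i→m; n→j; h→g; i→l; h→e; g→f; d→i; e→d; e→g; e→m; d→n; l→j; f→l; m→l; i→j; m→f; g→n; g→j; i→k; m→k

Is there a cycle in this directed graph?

No

DFS with white/gray/black marking, starting from n:
n gray
  j gray
  j black
n black
d gray
  i gray
    i→j: j black — skip
    l gray
      l→j: j black — skip
    l black
    m gray
      f gray
        f→l: l black — skip
      f black
      m→l: l black — skip
      k gray
      k black
    m black
    i→k: k black — skip
  i black
  d→n: n black — skip
d black
e gray
  g gray
    g→j: j black — skip
    g→f: f black — skip
    g→n: n black — skip
  g black
  e→d: d black — skip
  e→m: m black — skip
  e→i: i black — skip
e black
h gray
  h→g: g black — skip
  h→e: e black — skip
h black
Every edge goes to a white or black vertex — no back edge, so the graph is acyclic.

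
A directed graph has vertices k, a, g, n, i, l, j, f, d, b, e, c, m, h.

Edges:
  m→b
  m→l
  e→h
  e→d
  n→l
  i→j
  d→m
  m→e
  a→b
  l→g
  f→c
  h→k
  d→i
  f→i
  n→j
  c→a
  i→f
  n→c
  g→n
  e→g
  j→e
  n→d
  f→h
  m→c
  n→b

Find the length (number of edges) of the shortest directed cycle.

For each vertex v, BFS finds the shortest path from v back to v.
The shortest such closed walk is i → f → i, length 2.

2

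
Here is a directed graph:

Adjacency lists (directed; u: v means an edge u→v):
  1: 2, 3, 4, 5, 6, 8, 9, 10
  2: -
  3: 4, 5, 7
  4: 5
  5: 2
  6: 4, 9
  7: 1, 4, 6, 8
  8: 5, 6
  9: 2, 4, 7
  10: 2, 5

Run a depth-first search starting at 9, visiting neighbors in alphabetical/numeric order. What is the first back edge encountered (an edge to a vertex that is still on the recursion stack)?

DFS from 9 (visiting neighbors in alphabetical/numeric order); mark gray on enter, black on exit:
9 gray
  2 gray
  2 black
  4 gray
    5 gray
      5→2: 2 black — skip
    5 black
  4 black
  7 gray
    1 gray
      1→2: 2 black — skip
      3 gray
        3→4: 4 black — skip
        3→5: 5 black — skip
        3→7: 7 is gray → back edge
First back edge: 3 → 7.

3→7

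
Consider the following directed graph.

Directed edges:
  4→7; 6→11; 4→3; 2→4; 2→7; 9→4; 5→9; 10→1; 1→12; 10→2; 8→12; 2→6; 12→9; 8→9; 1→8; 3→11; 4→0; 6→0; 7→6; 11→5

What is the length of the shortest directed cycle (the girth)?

5

For each vertex v, BFS finds the shortest path from v back to v.
The shortest such closed walk is 4 → 3 → 11 → 5 → 9 → 4, length 5.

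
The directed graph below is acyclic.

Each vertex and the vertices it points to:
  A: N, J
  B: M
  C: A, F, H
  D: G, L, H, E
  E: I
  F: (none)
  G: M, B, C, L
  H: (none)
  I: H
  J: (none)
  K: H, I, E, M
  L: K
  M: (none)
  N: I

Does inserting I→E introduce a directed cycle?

Yes

Adding I→E creates a cycle iff E can already reach I.
Path from E: E → I.
So E → … → I → E is a cycle.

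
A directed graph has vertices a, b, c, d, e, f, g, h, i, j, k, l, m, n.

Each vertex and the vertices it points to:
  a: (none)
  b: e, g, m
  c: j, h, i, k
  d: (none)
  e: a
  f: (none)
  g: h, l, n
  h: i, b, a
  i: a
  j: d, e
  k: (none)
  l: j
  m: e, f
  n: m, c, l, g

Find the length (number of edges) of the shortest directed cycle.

For each vertex v, BFS finds the shortest path from v back to v.
The shortest such closed walk is g → n → g, length 2.

2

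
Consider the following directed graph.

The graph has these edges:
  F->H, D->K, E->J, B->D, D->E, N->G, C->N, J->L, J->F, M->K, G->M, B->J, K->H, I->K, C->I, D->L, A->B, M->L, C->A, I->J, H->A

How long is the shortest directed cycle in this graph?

5

For each vertex v, BFS finds the shortest path from v back to v.
The shortest such closed walk is A → B → D → K → H → A, length 5.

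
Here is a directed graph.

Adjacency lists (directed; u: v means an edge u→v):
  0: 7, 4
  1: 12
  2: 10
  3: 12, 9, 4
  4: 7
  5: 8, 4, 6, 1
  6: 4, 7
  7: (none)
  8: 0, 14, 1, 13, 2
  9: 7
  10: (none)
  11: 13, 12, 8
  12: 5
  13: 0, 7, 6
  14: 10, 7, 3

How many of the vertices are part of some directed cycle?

A vertex is on a directed cycle iff it belongs to a strongly connected component of size ≥ 2 (or has a self-loop).
The vertices on cycles are {1, 3, 5, 8, 12, 14} — 6 in total.

6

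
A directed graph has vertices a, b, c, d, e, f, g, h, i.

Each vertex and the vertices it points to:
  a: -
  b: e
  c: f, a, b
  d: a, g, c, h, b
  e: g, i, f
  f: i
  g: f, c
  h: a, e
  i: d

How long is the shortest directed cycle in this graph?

4

For each vertex v, BFS finds the shortest path from v back to v.
The shortest such closed walk is d → b → e → i → d, length 4.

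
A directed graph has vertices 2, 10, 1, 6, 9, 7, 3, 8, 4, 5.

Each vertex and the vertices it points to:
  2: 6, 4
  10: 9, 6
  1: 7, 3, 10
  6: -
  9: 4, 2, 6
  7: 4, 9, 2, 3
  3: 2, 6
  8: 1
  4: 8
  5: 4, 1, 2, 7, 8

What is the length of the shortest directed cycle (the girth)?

4

For each vertex v, BFS finds the shortest path from v back to v.
The shortest such closed walk is 8 → 1 → 7 → 4 → 8, length 4.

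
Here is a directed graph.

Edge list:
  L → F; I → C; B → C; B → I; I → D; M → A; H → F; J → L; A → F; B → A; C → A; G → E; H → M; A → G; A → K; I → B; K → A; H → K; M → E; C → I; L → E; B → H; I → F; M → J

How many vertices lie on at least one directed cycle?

A vertex is on a directed cycle iff it belongs to a strongly connected component of size ≥ 2 (or has a self-loop).
The vertices on cycles are {A, B, C, I, K} — 5 in total.

5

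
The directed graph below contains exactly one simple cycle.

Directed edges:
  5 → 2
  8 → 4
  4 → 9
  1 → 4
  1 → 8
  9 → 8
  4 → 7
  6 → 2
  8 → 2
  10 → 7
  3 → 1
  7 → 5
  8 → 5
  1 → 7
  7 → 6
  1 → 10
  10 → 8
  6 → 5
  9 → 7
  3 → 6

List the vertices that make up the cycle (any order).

4, 8, 9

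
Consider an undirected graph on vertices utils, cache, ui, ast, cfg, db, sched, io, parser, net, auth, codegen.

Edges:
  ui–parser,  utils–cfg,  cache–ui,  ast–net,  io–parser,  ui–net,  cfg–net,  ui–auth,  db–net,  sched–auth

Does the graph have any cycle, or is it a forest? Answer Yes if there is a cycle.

DFS, tracking each vertex's parent; an edge to a visited non-parent vertex closes a cycle.
Start from ast:
visit ast (parent –)
  visit net (parent ast)
    visit db (parent net)
      db–net: parent, skip
    visit ui (parent net)
      visit auth (parent ui)
        auth–ui: parent, skip
        visit sched (parent auth)
          sched–auth: parent, skip
      ui–net: parent, skip
      visit cache (parent ui)
        cache–ui: parent, skip
      visit parser (parent ui)
        visit io (parent parser)
          io–parser: parent, skip
        parser–ui: parent, skip
    net–ast: parent, skip
    visit cfg (parent net)
      cfg–net: parent, skip
      visit utils (parent cfg)
        utils–cfg: parent, skip
visit codegen (parent –)
No non-parent visited neighbor found — the graph is a forest.

No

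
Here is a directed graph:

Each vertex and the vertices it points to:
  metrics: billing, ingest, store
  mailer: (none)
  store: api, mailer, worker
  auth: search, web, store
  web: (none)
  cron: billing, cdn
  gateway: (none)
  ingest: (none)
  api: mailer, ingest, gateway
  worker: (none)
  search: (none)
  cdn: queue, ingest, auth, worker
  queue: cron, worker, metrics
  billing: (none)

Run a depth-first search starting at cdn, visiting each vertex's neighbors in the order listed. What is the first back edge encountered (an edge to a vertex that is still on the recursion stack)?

DFS from cdn (visiting each vertex's neighbors in the order listed); mark gray on enter, black on exit:
cdn gray
  queue gray
    cron gray
      billing gray
      billing black
      cron→cdn: cdn is gray → back edge
First back edge: cron → cdn.

cron→cdn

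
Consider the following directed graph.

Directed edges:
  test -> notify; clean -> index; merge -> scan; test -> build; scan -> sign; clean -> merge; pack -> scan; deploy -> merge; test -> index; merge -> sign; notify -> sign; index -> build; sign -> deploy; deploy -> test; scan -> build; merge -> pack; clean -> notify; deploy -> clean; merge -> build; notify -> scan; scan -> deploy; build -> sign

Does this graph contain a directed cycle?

Yes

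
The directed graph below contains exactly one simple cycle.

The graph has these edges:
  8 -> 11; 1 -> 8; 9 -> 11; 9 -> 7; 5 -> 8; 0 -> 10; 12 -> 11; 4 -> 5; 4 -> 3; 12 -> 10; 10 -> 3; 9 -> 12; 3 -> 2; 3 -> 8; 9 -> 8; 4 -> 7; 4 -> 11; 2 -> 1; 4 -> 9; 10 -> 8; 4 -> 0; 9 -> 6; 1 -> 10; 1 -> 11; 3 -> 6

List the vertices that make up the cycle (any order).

1, 2, 3, 10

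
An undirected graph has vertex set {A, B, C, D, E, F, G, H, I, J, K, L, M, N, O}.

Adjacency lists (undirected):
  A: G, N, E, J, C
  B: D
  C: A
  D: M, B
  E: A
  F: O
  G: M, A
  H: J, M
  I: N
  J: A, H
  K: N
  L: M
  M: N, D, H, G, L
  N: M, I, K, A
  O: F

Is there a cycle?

Yes

DFS, tracking each vertex's parent; an edge to a visited non-parent vertex closes a cycle.
Start from H:
visit H (parent –)
  visit J (parent H)
    visit A (parent J)
      visit G (parent A)
        visit M (parent G)
          visit N (parent M)
            N–M: parent, skip
            visit I (parent N)
              I–N: parent, skip
            visit K (parent N)
              K–N: parent, skip
            N–A: A visited and ≠ parent → cycle
Cycle: A – G – M – N – A.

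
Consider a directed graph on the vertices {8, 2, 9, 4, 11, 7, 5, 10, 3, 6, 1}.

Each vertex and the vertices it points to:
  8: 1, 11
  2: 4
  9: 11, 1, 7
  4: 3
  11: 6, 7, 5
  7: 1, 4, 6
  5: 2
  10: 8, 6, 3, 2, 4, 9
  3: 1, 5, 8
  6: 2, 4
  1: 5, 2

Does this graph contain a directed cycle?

DFS with white/gray/black marking, starting from 2:
2 gray
  4 gray
    3 gray
      1 gray
        5 gray
          5→2: 2 is gray → back edge
Back edge found, so a cycle exists: 2 → 4 → 3 → 1 → 5 → 2.

Yes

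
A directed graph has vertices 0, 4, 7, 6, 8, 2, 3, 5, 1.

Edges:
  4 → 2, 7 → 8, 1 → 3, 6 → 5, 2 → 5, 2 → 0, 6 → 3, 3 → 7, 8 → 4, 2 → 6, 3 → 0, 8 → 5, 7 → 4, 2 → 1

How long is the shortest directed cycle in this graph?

For each vertex v, BFS finds the shortest path from v back to v.
The shortest such closed walk is 7 → 4 → 2 → 6 → 3 → 7, length 5.

5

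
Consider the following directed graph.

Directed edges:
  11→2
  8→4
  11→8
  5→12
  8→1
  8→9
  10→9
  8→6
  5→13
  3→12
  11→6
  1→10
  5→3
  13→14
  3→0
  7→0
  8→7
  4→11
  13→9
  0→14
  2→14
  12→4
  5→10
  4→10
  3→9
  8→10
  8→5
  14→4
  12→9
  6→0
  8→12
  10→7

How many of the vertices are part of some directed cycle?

14

A vertex is on a directed cycle iff it belongs to a strongly connected component of size ≥ 2 (or has a self-loop).
The vertices on cycles are {0, 1, 2, 3, 4, 5, 6, 7, 8, 10, 11, 12, 13, 14} — 14 in total.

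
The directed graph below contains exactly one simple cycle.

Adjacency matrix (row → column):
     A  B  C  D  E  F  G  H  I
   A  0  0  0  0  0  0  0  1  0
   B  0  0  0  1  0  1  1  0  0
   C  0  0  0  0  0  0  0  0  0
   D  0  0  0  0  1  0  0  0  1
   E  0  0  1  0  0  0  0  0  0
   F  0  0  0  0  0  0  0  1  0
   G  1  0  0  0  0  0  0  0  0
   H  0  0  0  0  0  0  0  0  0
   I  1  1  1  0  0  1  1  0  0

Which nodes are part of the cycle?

B, D, I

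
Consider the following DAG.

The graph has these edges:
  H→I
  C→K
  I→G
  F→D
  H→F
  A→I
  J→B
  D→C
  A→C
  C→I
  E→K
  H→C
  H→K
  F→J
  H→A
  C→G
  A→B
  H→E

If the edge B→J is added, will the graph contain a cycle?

Yes

Adding B→J creates a cycle iff J can already reach B.
Path from J: J → B.
So J → … → B → J is a cycle.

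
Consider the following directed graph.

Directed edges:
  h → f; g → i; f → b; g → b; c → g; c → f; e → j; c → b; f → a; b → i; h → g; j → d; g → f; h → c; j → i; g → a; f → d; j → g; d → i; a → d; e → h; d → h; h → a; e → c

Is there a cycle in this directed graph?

DFS with white/gray/black marking, starting from h:
h gray
  f gray
    a gray
      d gray
        d→h: h is gray → back edge
Back edge found, so a cycle exists: h → f → a → d → h.

Yes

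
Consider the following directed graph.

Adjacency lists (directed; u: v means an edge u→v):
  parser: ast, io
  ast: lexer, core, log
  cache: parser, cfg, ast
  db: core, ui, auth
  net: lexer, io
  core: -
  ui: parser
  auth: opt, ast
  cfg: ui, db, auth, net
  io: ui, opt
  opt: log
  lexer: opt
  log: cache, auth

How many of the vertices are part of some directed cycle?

A vertex is on a directed cycle iff it belongs to a strongly connected component of size ≥ 2 (or has a self-loop).
The vertices on cycles are {db, io, ui, ast, cfg, log, net, opt, auth, cache, lexer, parser} — 12 in total.

12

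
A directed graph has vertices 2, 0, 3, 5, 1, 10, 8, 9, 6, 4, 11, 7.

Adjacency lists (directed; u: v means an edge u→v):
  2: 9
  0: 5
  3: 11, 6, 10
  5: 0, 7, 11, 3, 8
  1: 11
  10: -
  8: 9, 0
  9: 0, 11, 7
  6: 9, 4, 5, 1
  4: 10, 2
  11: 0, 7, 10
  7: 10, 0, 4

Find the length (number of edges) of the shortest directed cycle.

2

For each vertex v, BFS finds the shortest path from v back to v.
The shortest such closed walk is 5 → 0 → 5, length 2.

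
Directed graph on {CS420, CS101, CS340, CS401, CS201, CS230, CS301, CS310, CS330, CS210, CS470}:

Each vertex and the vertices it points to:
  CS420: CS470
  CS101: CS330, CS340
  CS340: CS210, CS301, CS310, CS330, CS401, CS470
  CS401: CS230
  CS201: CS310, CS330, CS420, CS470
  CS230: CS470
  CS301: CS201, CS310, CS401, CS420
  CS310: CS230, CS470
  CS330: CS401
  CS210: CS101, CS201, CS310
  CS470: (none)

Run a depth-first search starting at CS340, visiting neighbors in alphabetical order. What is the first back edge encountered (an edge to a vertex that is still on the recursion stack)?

CS101→CS340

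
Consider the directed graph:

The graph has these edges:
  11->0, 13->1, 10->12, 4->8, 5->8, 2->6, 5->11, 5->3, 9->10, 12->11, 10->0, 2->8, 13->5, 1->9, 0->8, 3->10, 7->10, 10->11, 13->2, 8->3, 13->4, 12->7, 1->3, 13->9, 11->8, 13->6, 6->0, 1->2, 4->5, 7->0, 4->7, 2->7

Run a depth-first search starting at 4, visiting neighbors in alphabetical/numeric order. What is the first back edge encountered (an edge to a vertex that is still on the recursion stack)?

8->3

DFS from 4 (visiting neighbors in alphabetical/numeric order); mark gray on enter, black on exit:
4 gray
  5 gray
    3 gray
      10 gray
        0 gray
          8 gray
            8→3: 3 is gray → back edge
First back edge: 8 → 3.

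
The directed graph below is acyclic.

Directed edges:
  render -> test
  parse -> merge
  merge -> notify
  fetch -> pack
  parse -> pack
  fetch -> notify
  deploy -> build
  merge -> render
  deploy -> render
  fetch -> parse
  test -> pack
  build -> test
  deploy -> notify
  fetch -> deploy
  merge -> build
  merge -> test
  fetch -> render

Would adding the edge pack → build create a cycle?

Adding pack→build creates a cycle iff build can already reach pack.
Path from build: build → test → pack.
So build → … → pack → build is a cycle.

Yes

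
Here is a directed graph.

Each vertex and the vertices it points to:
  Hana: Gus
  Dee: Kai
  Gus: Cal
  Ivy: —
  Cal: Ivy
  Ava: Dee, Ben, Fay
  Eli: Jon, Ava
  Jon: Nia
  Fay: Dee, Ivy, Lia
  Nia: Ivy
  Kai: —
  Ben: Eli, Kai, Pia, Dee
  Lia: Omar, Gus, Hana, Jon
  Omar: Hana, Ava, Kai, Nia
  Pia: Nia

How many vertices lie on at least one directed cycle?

6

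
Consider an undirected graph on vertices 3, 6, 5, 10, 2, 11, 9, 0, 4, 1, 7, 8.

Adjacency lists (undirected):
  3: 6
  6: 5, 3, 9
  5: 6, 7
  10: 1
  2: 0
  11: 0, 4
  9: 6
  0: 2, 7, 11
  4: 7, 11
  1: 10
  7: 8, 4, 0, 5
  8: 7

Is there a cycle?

Yes

DFS, tracking each vertex's parent; an edge to a visited non-parent vertex closes a cycle.
Start from 5:
visit 5 (parent –)
  visit 6 (parent 5)
    6–5: parent, skip
    visit 3 (parent 6)
      3–6: parent, skip
    visit 9 (parent 6)
      9–6: parent, skip
  visit 7 (parent 5)
    visit 8 (parent 7)
      8–7: parent, skip
    visit 4 (parent 7)
      4–7: parent, skip
      visit 11 (parent 4)
        visit 0 (parent 11)
          visit 2 (parent 0)
            2–0: parent, skip
          0–7: 7 visited and ≠ parent → cycle
Cycle: 7 – 4 – 11 – 0 – 7.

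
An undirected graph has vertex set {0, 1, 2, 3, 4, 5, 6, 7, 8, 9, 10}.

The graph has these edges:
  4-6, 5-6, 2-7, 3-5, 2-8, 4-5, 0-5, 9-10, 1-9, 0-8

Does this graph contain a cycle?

Yes

DFS, tracking each vertex's parent; an edge to a visited non-parent vertex closes a cycle.
Start from 10:
visit 10 (parent –)
  visit 9 (parent 10)
    9–10: parent, skip
    visit 1 (parent 9)
      1–9: parent, skip
visit 0 (parent –)
  visit 8 (parent 0)
    visit 2 (parent 8)
      visit 7 (parent 2)
        7–2: parent, skip
      2–8: parent, skip
    8–0: parent, skip
  visit 5 (parent 0)
    5–0: parent, skip
    visit 6 (parent 5)
      6–5: parent, skip
      visit 4 (parent 6)
        4–5: 5 visited and ≠ parent → cycle
Cycle: 5 – 6 – 4 – 5.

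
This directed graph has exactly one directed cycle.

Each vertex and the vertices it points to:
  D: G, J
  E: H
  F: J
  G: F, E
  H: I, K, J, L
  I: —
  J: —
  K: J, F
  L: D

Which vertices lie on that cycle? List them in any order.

DFS with gray/black marking from D:
D gray
  G gray
    F gray
      J gray
      J black
    F black
    E gray
      H gray
        I gray
        I black
        K gray
          K→J: J black — skip
          K→F: F black — skip
        K black
        H→J: J black — skip
        L gray
          L→D: D is gray → back edge
Back edge closes the cycle D → G → E → H → L → D; its vertices are {D, E, G, H, L}.

D, E, G, H, L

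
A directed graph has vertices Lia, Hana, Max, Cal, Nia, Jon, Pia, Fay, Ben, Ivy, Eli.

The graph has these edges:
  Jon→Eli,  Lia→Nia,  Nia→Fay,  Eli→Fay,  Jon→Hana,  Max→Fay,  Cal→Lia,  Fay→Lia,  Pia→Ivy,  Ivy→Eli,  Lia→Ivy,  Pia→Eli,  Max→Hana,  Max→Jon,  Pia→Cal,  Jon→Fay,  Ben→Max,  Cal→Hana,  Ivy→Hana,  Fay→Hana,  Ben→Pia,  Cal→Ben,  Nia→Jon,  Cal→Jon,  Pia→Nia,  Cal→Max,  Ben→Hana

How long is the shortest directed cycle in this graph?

For each vertex v, BFS finds the shortest path from v back to v.
The shortest such closed walk is Cal → Ben → Pia → Cal, length 3.

3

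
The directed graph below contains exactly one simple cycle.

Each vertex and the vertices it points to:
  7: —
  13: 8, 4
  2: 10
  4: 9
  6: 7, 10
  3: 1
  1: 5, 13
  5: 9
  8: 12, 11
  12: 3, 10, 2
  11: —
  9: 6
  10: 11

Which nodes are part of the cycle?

1, 3, 8, 12, 13

DFS with gray/black marking from 1:
1 gray
  5 gray
    9 gray
      6 gray
        7 gray
        7 black
        10 gray
          11 gray
          11 black
        10 black
      6 black
    9 black
  5 black
  13 gray
    8 gray
      12 gray
        3 gray
          3→1: 1 is gray → back edge
Back edge closes the cycle 1 → 13 → 8 → 12 → 3 → 1; its vertices are {1, 3, 8, 12, 13}.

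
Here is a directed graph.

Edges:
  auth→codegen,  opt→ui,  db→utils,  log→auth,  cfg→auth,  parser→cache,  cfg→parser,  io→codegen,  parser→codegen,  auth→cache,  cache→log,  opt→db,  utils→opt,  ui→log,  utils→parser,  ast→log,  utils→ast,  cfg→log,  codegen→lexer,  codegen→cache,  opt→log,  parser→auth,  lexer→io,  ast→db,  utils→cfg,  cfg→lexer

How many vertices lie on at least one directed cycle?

10

A vertex is on a directed cycle iff it belongs to a strongly connected component of size ≥ 2 (or has a self-loop).
The vertices on cycles are {db, io, ast, log, opt, auth, cache, lexer, utils, codegen} — 10 in total.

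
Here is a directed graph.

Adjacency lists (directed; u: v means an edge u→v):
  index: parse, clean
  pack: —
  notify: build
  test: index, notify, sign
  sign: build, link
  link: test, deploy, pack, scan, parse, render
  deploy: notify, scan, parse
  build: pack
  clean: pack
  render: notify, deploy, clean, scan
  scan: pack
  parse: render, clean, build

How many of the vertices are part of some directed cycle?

6

A vertex is on a directed cycle iff it belongs to a strongly connected component of size ≥ 2 (or has a self-loop).
The vertices on cycles are {link, sign, test, parse, deploy, render} — 6 in total.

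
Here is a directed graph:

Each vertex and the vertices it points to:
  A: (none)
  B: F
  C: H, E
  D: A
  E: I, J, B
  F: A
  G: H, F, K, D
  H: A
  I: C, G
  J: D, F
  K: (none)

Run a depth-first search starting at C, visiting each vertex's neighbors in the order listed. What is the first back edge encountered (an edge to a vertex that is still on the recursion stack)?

I→C

DFS from C (visiting each vertex's neighbors in the order listed); mark gray on enter, black on exit:
C gray
  H gray
    A gray
    A black
  H black
  E gray
    I gray
      I→C: C is gray → back edge
First back edge: I → C.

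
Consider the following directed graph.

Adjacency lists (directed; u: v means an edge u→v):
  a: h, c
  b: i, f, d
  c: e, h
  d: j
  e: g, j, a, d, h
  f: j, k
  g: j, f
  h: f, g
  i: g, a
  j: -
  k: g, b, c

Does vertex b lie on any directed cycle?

b is on a cycle iff b can reach itself via ≥1 edge.
b → f → k → b — yes.

Yes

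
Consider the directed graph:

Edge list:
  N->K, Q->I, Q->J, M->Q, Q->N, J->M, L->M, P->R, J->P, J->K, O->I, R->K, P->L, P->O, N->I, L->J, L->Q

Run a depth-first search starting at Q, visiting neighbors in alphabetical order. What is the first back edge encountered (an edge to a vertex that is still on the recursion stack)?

M->Q

DFS from Q (visiting neighbors in alphabetical order); mark gray on enter, black on exit:
Q gray
  I gray
  I black
  J gray
    K gray
    K black
    M gray
      M→Q: Q is gray → back edge
First back edge: M → Q.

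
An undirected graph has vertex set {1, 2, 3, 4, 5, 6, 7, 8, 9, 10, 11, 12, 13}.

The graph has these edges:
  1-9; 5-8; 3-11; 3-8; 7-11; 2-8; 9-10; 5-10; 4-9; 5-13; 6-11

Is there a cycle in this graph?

No

DFS, tracking each vertex's parent; an edge to a visited non-parent vertex closes a cycle.
Start from 12:
visit 12 (parent –)
visit 1 (parent –)
  visit 9 (parent 1)
    9–1: parent, skip
    visit 10 (parent 9)
      visit 5 (parent 10)
        visit 8 (parent 5)
          visit 2 (parent 8)
            2–8: parent, skip
          visit 3 (parent 8)
            visit 11 (parent 3)
              visit 6 (parent 11)
                6–11: parent, skip
              11–3: parent, skip
              visit 7 (parent 11)
                7–11: parent, skip
            3–8: parent, skip
          8–5: parent, skip
        5–10: parent, skip
        visit 13 (parent 5)
          13–5: parent, skip
      10–9: parent, skip
    visit 4 (parent 9)
      4–9: parent, skip
No non-parent visited neighbor found — the graph is a forest.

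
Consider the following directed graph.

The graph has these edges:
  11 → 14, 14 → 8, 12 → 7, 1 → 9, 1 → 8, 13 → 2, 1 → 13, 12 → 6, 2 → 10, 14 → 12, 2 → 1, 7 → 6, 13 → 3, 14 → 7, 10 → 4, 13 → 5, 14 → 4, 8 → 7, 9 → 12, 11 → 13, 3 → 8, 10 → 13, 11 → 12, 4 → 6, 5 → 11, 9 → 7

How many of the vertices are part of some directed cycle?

6

A vertex is on a directed cycle iff it belongs to a strongly connected component of size ≥ 2 (or has a self-loop).
The vertices on cycles are {1, 2, 5, 10, 11, 13} — 6 in total.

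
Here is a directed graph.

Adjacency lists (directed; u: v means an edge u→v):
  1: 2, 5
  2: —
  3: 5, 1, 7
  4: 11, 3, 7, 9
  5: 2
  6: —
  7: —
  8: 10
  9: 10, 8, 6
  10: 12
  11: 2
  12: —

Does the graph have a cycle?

No

DFS with white/gray/black marking, starting from 8:
8 gray
  10 gray
    12 gray
    12 black
  10 black
8 black
1 gray
  2 gray
  2 black
  5 gray
    5→2: 2 black — skip
  5 black
1 black
3 gray
  3→5: 5 black — skip
  3→1: 1 black — skip
  7 gray
  7 black
3 black
4 gray
  11 gray
    11→2: 2 black — skip
  11 black
  4→3: 3 black — skip
  4→7: 7 black — skip
  9 gray
    9→10: 10 black — skip
    9→8: 8 black — skip
    6 gray
    6 black
  9 black
4 black
Every edge goes to a white or black vertex — no back edge, so the graph is acyclic.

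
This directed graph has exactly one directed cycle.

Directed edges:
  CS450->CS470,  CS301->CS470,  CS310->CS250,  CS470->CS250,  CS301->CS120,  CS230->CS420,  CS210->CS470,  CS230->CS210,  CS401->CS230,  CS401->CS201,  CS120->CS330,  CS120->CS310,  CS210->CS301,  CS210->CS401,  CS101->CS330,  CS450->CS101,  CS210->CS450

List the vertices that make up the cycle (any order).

CS210, CS230, CS401

DFS with gray/black marking from CS401:
CS401 gray
  CS230 gray
    CS210 gray
      CS470 gray
        CS250 gray
        CS250 black
      CS470 black
      CS450 gray
        CS450→CS470: CS470 black — skip
        CS101 gray
          CS330 gray
          CS330 black
        CS101 black
      CS450 black
      CS210→CS401: CS401 is gray → back edge
Back edge closes the cycle CS401 → CS230 → CS210 → CS401; its vertices are {CS210, CS230, CS401}.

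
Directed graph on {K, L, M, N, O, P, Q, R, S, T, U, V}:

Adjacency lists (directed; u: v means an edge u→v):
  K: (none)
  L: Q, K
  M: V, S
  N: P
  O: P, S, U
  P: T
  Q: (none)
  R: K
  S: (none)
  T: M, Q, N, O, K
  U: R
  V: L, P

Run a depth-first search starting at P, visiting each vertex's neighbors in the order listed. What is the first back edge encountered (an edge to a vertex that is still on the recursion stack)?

V->P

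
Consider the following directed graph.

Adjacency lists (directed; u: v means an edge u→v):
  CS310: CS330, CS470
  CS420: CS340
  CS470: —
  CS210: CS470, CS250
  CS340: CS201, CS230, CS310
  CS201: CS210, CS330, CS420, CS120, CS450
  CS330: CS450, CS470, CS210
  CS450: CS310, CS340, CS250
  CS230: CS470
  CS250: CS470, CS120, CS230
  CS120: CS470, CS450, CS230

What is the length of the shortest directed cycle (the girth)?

For each vertex v, BFS finds the shortest path from v back to v.
The shortest such closed walk is CS201 → CS450 → CS340 → CS201, length 3.

3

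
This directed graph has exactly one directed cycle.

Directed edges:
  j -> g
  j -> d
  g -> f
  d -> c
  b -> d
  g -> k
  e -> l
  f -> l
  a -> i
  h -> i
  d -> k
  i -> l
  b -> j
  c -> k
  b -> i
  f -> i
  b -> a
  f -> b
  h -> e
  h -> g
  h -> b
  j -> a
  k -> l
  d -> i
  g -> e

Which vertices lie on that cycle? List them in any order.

b, f, g, j

DFS with gray/black marking from b:
b gray
  d gray
    k gray
      l gray
      l black
    k black
    i gray
      i→l: l black — skip
    i black
    c gray
      c→k: k black — skip
    c black
  d black
  a gray
    a→i: i black — skip
  a black
  b→i: i black — skip
  j gray
    g gray
      f gray
        f→l: l black — skip
        f→i: i black — skip
        f→b: b is gray → back edge
Back edge closes the cycle b → j → g → f → b; its vertices are {b, f, g, j}.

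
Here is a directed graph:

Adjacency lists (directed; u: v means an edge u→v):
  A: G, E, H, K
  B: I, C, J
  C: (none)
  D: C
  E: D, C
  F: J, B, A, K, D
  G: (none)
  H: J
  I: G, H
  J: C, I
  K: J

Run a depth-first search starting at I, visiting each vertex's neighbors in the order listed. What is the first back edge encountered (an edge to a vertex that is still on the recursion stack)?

DFS from I (visiting each vertex's neighbors in the order listed); mark gray on enter, black on exit:
I gray
  G gray
  G black
  H gray
    J gray
      C gray
      C black
      J→I: I is gray → back edge
First back edge: J → I.

J->I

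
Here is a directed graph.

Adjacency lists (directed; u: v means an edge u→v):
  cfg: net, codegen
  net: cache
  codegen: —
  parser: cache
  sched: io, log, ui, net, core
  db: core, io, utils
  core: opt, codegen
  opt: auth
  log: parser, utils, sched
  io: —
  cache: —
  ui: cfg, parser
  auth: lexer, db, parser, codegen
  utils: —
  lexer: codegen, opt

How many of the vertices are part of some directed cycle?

7

A vertex is on a directed cycle iff it belongs to a strongly connected component of size ≥ 2 (or has a self-loop).
The vertices on cycles are {db, log, opt, auth, core, lexer, sched} — 7 in total.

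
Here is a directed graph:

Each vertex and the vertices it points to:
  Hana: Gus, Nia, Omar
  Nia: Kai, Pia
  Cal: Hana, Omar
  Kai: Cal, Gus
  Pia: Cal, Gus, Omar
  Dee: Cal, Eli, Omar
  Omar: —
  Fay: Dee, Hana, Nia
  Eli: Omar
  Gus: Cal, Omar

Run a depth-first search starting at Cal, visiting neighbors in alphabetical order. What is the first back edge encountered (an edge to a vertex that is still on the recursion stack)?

DFS from Cal (visiting neighbors in alphabetical order); mark gray on enter, black on exit:
Cal gray
  Hana gray
    Gus gray
      Gus→Cal: Cal is gray → back edge
First back edge: Gus → Cal.

Gus->Cal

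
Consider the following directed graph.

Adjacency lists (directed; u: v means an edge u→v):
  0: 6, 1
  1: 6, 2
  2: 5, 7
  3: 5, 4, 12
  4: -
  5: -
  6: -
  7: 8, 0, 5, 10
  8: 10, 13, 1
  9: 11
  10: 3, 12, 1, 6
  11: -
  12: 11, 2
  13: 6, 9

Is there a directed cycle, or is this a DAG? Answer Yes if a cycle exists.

DFS with white/gray/black marking, starting from 5:
5 gray
5 black
0 gray
  6 gray
  6 black
  1 gray
    1→6: 6 black — skip
    2 gray
      2→5: 5 black — skip
      7 gray
        8 gray
          10 gray
            3 gray
              3→5: 5 black — skip
              4 gray
              4 black
              12 gray
                11 gray
                11 black
                12→2: 2 is gray → back edge
Back edge found, so a cycle exists: 2 → 7 → 8 → 10 → 3 → 12 → 2.

Yes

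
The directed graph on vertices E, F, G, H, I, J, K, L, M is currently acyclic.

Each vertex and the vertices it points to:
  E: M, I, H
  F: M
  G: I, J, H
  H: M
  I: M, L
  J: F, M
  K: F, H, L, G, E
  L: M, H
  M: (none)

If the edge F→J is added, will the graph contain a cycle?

Yes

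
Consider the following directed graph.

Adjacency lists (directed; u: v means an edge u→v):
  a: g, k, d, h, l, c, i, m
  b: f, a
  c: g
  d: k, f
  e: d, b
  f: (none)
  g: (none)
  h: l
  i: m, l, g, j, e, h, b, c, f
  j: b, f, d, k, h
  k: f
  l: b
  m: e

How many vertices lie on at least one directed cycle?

A vertex is on a directed cycle iff it belongs to a strongly connected component of size ≥ 2 (or has a self-loop).
The vertices on cycles are {a, b, e, h, i, j, l, m} — 8 in total.

8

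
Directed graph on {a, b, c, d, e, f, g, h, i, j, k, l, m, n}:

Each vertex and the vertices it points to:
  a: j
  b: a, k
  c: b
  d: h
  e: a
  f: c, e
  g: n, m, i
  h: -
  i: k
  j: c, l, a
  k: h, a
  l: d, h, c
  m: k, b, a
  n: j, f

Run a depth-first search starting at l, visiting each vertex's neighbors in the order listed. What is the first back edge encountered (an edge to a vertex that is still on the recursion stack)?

j->c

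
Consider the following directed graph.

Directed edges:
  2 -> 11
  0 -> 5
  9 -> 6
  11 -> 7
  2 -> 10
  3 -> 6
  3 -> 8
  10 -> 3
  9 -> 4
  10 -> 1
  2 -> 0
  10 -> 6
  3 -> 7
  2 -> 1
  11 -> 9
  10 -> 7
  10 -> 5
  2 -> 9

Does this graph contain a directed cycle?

DFS with white/gray/black marking, starting from 9:
9 gray
  6 gray
  6 black
  4 gray
  4 black
9 black
0 gray
  5 gray
  5 black
0 black
1 gray
1 black
2 gray
  11 gray
    11→9: 9 black — skip
    7 gray
    7 black
  11 black
  10 gray
    3 gray
      3→7: 7 black — skip
      8 gray
      8 black
      3→6: 6 black — skip
    3 black
    10→7: 7 black — skip
    10→5: 5 black — skip
    10→6: 6 black — skip
    10→1: 1 black — skip
  10 black
  2→1: 1 black — skip
  2→9: 9 black — skip
  2→0: 0 black — skip
2 black
Every edge goes to a white or black vertex — no back edge, so the graph is acyclic.

No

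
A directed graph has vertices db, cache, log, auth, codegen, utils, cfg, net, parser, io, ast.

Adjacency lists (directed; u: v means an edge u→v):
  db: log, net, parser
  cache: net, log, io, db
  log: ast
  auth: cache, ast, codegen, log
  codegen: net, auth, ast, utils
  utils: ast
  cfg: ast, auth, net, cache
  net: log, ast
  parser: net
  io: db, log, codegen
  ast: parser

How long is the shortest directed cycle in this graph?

2

For each vertex v, BFS finds the shortest path from v back to v.
The shortest such closed walk is auth → codegen → auth, length 2.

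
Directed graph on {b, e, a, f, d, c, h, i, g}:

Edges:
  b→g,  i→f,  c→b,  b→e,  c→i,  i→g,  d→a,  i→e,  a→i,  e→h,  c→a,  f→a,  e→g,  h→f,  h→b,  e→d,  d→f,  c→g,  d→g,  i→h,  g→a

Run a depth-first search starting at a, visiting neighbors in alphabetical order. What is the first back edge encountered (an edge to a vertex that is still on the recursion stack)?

d->a

DFS from a (visiting neighbors in alphabetical order); mark gray on enter, black on exit:
a gray
  i gray
    e gray
      d gray
        d→a: a is gray → back edge
First back edge: d → a.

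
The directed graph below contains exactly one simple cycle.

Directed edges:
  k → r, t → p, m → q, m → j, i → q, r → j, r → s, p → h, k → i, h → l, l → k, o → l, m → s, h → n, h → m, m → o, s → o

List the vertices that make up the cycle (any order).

k, l, o, r, s

DFS with gray/black marking from l:
l gray
  k gray
    i gray
      q gray
      q black
    i black
    r gray
      s gray
        o gray
          o→l: l is gray → back edge
Back edge closes the cycle l → k → r → s → o → l; its vertices are {k, l, o, r, s}.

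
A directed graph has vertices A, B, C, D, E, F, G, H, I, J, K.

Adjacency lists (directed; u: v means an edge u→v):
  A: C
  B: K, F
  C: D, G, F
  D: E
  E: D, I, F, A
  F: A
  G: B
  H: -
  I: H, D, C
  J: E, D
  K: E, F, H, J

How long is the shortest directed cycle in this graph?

2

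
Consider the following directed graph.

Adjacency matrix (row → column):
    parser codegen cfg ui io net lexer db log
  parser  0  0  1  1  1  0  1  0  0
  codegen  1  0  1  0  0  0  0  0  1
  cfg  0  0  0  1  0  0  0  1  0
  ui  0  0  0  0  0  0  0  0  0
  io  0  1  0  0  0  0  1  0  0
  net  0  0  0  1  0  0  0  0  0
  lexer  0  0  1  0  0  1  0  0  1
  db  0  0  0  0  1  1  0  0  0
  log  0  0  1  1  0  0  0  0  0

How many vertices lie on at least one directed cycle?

7

A vertex is on a directed cycle iff it belongs to a strongly connected component of size ≥ 2 (or has a self-loop).
The vertices on cycles are {db, io, cfg, log, lexer, parser, codegen} — 7 in total.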